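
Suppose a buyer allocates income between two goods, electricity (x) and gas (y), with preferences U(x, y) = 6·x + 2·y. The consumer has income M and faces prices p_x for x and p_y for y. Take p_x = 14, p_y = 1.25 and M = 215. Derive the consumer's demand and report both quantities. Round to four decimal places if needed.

x* = 0, y* = 172

Linear utility — the consumer picks whichever good has higher MU/price: 6/14 = 0.4286 vs 2/1.25 = 1.6.
y gives more utility per dollar, so spend all income on y: y* = M/p_y, x* = 0.
Numerically: x* = 0, y* = 172.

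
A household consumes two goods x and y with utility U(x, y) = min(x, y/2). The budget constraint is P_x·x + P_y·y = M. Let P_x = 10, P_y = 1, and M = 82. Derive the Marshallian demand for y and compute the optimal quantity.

Leontief preferences: the optimum is at the kink where x/1 = y/2, i.e. y = 2·x.
Budget: P_x·x + P_y·2·x = M, so (P_x + 2·P_y)·x = M.
Demand: x*(P_x,P_y,M) = M/(P_x + 2·P_y), y* = 2·M/(P_x + 2·P_y).
Here 10 + 2·1 = 12, giving y* = 13.6667.

y* = 13.6667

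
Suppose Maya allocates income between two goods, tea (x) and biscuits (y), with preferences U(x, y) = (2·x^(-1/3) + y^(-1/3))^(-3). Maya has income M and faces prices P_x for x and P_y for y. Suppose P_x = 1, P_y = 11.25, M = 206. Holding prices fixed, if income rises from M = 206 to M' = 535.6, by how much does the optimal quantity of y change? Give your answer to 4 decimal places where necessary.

MU_x ∝ 2·x^(-4/3), MU_y ∝ y^(-4/3), so MRS = 2·(y/x)^(4/3) = P_x/P_y.
Hence y/x = ((1/2)·P_x/P_y)^(1/(4/3)), i.e. raised to the 0.75 power.
With the ratio pinned down, the budget gives x* = M/(P_x + P_y·(y/x)) and y* = (y/x)·x*.
Numerically y/x = 0.096797, so x* = 206/(1 + 11.25·0.096797) = 98.6132 and y* = 0.096797·98.6132 = 9.5455.
At M' = 535.6: y* = 24.8183. Change: 24.8183 − 9.5455 = 15.2728.

Δy* = 15.2728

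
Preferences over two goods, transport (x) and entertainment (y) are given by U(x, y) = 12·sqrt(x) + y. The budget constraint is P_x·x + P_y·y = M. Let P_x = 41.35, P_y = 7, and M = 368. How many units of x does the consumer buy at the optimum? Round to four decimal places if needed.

x* = 1.0317

Set MRS = P_x/P_y: 6·x^(−1/2) = P_x/P_y.
Solve: √x = 6·P_y/P_x, so x*(P_x,P_y) = (6·P_y/P_x)², and y* = (M − P_x·x*)/P_y.
Plugging in: x* = (6·7/41.35)² = 1.0317.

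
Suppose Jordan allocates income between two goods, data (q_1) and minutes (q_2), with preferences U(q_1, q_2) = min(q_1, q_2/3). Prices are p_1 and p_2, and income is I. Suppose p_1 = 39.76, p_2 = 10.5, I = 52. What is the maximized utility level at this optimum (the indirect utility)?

Leontief preferences: the optimum is at the kink where q_1/1 = q_2/3, i.e. q_2 = 3·q_1.
Budget: p_1·q_1 + p_2·3·q_1 = I, so (p_1 + 3·p_2)·q_1 = I.
Demand: q_1*(p_1,p_2,I) = I/(p_1 + 3·p_2), q_2* = 3·I/(p_1 + 3·p_2).
Here 39.76 + 3·10.5 = 71.26, giving q_1* = 0.7297 and q_2* = 2.1892.
Utility at the optimum: U(0.7297, 2.1892) = 0.7297.

V = 0.7297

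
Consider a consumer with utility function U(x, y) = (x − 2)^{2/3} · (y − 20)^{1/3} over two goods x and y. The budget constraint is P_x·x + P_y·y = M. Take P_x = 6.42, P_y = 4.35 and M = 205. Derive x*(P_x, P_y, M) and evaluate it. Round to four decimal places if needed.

x* = 12.92

After buying the subsistence bundle (2, 20), a share 2/3 of the remaining income goes to x: x* = 2 + 2/3·(M − 2P_x − 20P_y)/P_x.
Discretionary income = 205 − 2·6.42 − 20·4.35 = 105.16; x* = 2 + 2/3·105.16/6.42 = 12.92.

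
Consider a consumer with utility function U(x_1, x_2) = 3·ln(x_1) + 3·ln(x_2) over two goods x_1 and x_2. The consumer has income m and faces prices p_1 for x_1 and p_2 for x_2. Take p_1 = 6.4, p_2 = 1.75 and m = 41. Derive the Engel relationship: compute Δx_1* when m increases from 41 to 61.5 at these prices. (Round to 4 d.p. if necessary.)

MU_x_1/MU_x_2 = (3·x_2)/(3·x_1); tangency sets this equal to p_1/p_2.
So 3·p_2·x_2 = 3·p_1·x_1; combined with the budget, a share 0.5 of income goes to x_1.
Demand: x_1*(p_1,p_2,m) = 0.5·m/p_1 and x_2* = 0.5·m/p_2.
At p_1=6.4, p_2=1.75, m=41: x_1* = 0.5·41/6.4 = 3.2031.
At m' = 61.5: x_1* = 4.8047. Change: 4.8047 − 3.2031 = 1.6016.

Δx_1* = 1.6016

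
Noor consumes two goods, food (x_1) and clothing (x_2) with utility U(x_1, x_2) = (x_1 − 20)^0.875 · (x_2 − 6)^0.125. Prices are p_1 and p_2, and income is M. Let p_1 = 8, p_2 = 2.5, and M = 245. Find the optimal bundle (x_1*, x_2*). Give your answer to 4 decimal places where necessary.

x_1* = 27.6562, x_2* = 9.5

Substituting into the budget: x_1* = 20 + 0.875·(M − 20·p_1 − 6·p_2)/p_1, and x_2* = 6 + 0.125·(…)/p_2.
Discretionary income = 245 − 20·8 − 6·2.5 = 70; x_1* = 20 + 0.875·70/8 = 27.6562; x_2* = 6 + 0.125·70/2.5 = 9.5.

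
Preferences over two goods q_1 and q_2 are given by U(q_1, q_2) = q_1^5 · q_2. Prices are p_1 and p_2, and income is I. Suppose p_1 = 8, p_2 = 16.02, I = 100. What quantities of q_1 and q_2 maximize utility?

q_1* = 10.4167, q_2* = 1.0404

MU_q_1/MU_q_2 = (5·q_2)/(q_1); tangency sets this equal to p_1/p_2.
So 5·p_2·q_2 = p_1·q_1; combined with the budget, a share 5/6 of income goes to q_1.
Demand: q_1*(p_1,p_2,I) = 5/6·I/p_1 and q_2* = 1/6·I/p_2.
At p_1=8, p_2=16.02, I=100: q_1* = 5/6·100/8 = 10.4167, q_2* = 1.0404.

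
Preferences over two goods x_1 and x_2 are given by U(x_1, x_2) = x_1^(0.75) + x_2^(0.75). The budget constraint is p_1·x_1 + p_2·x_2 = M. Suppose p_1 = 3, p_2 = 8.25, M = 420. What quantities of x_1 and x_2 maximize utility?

From the CES first-order condition, (x_2/x_1)^(0.25) = p_1/p_2.
Solve for the ratio: x_2/x_1 = [p_1/p_2]^(4).
With the ratio pinned down, the budget gives x_1* = M/(p_1 + p_2·(x_2/x_1)) and x_2* = (x_2/x_1)·x_1*.
Numerically x_2/x_1 = 0.017485, so x_1* = 420/(3 + 8.25·0.017485) = 133.5771 and x_2* = 0.017485·133.5771 = 2.3356.

x_1* = 133.5771, x_2* = 2.3356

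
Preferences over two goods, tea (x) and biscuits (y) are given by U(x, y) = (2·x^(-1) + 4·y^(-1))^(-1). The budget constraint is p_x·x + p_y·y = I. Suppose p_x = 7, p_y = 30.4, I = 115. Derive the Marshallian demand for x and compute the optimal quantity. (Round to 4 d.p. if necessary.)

Numerically y/x = 0.678621, so x* = 115/(7 + 30.4·0.678621) = 4.1621.

x* = 4.1621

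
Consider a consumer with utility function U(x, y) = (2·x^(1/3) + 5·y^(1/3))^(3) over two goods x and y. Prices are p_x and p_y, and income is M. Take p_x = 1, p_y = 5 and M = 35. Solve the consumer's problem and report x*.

From the CES first-order condition, (2/5)·(y/x)^(2/3) = p_x/p_y.
Hence y/x = ((5/2)·p_x/p_y)^(1/(2/3)), i.e. raised to the 1.5 power.
With the ratio pinned down, the budget gives x* = M/(p_x + p_y·(y/x)) and y* = (y/x)·x*.
Numerically y/x = 0.353553, so x* = 35/(1 + 5·0.353553) = 12.6456.

x* = 12.6456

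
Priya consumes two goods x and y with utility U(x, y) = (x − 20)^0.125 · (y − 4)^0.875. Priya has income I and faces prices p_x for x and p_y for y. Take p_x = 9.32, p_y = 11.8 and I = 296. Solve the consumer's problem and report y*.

MRS = (1/7)·(y−4)/(x−20). Tangency with p_x/p_y gives y−4 = 7·(p_x/p_y)·(x−20).
After buying the subsistence bundle (20, 4), a share 0.125 of the remaining income goes to x: x* = 20 + 0.125·(I − 20p_x − 4p_y)/p_x.
Discretionary income = 296 − 20·9.32 − 4·11.8 = 62.4; y* = 4 + 0.875·62.4/11.8 = 8.6271.

y* = 8.6271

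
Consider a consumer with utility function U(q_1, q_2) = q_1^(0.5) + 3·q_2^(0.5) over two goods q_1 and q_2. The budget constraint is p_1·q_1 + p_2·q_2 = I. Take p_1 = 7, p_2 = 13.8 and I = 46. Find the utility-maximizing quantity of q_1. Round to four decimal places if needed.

From the CES first-order condition, (1/3)·(q_2/q_1)^(0.5) = p_1/p_2.
Solve for the ratio: q_2/q_1 = [3·p_1/p_2]^(2).
Substitute q_2 = (q_2/q_1)·q_1 into the budget: q_1* = I/(p_1 + p_2·(q_2/q_1)).
Numerically q_2/q_1 = 2.31569, so q_1* = 46/(7 + 13.8·2.31569) = 1.1808.

q_1* = 1.1808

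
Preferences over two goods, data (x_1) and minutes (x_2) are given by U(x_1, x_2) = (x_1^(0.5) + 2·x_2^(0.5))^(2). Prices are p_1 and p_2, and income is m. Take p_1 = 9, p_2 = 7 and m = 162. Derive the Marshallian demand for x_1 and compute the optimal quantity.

x_1* = 2.9302

From the CES first-order condition, (1/2)·(x_2/x_1)^(0.5) = p_1/p_2.
Solve for the ratio: x_2/x_1 = [2·p_1/p_2]^(2).
Substitute x_2 = (x_2/x_1)·x_1 into the budget: x_1* = m/(p_1 + p_2·(x_2/x_1)).
Numerically x_2/x_1 = 6.612245, so x_1* = 162/(9 + 7·6.612245) = 2.9302.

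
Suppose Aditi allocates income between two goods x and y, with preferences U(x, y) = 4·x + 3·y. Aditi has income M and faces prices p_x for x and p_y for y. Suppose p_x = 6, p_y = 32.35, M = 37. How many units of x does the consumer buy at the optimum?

x gives more utility per dollar, so spend all income on x: x* = M/p_x, y* = 0.
Numerically: x* = 6.1667, y* = 0.

x* = 6.1667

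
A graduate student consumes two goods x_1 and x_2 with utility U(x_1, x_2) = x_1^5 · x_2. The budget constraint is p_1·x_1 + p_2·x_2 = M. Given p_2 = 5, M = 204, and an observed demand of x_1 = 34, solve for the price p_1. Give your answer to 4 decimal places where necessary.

p_1 = 5

The MRS is 5·x_2/x_1. Set MRS = p_1/p_2.
Rearranging, p_2·x_2 = (1/5)·p_1·x_1. Substituting into the budget gives p_1·x_1·(1 + (1/5)) = M.
Demand: x_1*(p_1,p_2,M) = 5/6·M/p_1 and x_2* = 1/6·M/p_2.
Set x_1* = 34 in the demand function and solve for p_1: p_1 = 5.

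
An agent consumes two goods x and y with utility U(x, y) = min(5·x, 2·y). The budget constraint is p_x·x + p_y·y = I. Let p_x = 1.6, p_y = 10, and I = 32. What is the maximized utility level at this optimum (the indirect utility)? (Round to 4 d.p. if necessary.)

Demand: x*(p_x,p_y,I) = 2·I/(2·p_x + 5·p_y), y* = 5·I/(2·p_x + 5·p_y).
Here 2·1.6 + 5·10 = 53.2, giving x* = 1.203 and y* = 3.0075.
Utility at the optimum: U(1.203, 3.0075) = 6.015.

V = 6.015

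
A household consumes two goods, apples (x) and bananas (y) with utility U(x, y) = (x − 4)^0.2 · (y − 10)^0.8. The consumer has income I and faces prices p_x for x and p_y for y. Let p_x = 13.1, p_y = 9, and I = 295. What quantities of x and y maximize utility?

Discretionary income = 295 − 4·13.1 − 10·9 = 152.6; x* = 4 + 0.2·152.6/13.1 = 6.3298; y* = 10 + 0.8·152.6/9 = 23.5644.

x* = 6.3298, y* = 23.5644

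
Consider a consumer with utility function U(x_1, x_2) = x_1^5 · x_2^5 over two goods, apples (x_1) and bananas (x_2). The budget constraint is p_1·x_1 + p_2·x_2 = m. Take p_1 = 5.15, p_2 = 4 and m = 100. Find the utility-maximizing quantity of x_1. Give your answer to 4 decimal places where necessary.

The MRS is x_2/x_1. Set MRS = p_1/p_2.
Rearranging, p_2·x_2 = p_1·x_1. Substituting into the budget gives p_1·x_1·(1 + 1) = m.
Demand: x_1*(p_1,p_2,m) = 0.5·m/p_1 and x_2* = 0.5·m/p_2.
At p_1=5.15, p_2=4, m=100: x_1* = 0.5·100/5.15 = 9.7087.

x_1* = 9.7087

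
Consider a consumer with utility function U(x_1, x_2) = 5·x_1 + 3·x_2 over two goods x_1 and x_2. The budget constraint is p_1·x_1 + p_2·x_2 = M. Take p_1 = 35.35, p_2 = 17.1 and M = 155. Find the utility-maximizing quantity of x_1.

Perfect substitutes: compare marginal utility per dollar. 5/p_1 vs 3/p_2 → 0.1414 vs 0.1754.
x_2 gives more utility per dollar, so spend all income on x_2: x_2* = M/p_2, x_1* = 0.
Numerically: x_1* = 0, x_2* = 9.0643.

x_1* = 0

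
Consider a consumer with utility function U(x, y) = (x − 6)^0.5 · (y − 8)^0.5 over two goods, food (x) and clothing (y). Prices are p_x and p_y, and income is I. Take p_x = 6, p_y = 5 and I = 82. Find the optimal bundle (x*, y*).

MRS = (y−8)/(x−6). Tangency with p_x/p_y gives y−8 = (p_x/p_y)·(x−6).
Substituting into the budget: x* = 6 + 0.5·(I − 6·p_x − 8·p_y)/p_x, and y* = 8 + 0.5·(…)/p_y.
Discretionary income = 82 − 6·6 − 8·5 = 6; x* = 6 + 0.5·6/6 = 6.5; y* = 8 + 0.5·6/5 = 8.6.

x* = 6.5, y* = 8.6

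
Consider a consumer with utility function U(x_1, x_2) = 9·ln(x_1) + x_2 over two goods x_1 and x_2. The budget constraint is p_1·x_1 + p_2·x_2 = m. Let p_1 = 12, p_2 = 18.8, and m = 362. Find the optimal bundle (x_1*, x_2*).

x_1* = 14.1, x_2* = 10.2553

Set MRS = p_1/p_2: (9/x_1)/1 = p_1/p_2.
So x_1*(p_1,p_2) = 9·p_2/p_1, independent of income; and x_2* = (m − 9·p_2)/p_2.
At the given prices: x_1* = 9·18.8/12 = 14.1, and x_2* = 10.2553.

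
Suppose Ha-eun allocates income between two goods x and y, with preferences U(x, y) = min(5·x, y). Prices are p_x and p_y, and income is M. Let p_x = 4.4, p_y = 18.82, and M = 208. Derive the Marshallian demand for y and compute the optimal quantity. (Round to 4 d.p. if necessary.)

y* = 10.5584

With perfect complements, no substitution: consume in ratio x:y = 1:5.
Budget: p_x·x + p_y·5·x = M, so (p_x + 5·p_y)·x = M.
Demand: x*(p_x,p_y,M) = M/(p_x + 5·p_y), y* = 5·M/(p_x + 5·p_y).
Here 4.4 + 5·18.82 = 98.5, giving y* = 10.5584.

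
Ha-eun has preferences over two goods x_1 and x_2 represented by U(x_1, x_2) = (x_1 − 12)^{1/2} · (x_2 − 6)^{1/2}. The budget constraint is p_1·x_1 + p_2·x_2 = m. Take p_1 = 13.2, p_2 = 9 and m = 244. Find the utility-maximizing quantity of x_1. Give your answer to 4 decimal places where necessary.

This is Cobb-Douglas in (x_1−12, x_2−6): tangency gives 0.5·p_2·(x_2−6) = 0.5·p_1·(x_1−12).
After buying the subsistence bundle (12, 6), a share 0.5 of the remaining income goes to x_1: x_1* = 12 + 0.5·(m − 12p_1 − 6p_2)/p_1.
Discretionary income = 244 − 12·13.2 − 6·9 = 31.6; x_1* = 12 + 0.5·31.6/13.2 = 13.197.

x_1* = 13.197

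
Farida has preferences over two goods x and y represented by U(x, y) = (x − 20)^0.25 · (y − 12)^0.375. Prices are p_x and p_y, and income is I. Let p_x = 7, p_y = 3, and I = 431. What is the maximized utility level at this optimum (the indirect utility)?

Discretionary income = 431 − 20·7 − 12·3 = 255; x* = 20 + 0.4·255/7 = 34.5714; y* = 12 + 0.6·255/3 = 63.
Utility at the optimum: U(34.5714, 63) = 8.5352.

V = 8.5352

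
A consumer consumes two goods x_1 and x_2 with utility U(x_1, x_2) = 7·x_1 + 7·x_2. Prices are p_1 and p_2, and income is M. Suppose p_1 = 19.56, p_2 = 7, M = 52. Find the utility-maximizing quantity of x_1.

x_2 gives more utility per dollar, so spend all income on x_2: x_2* = M/p_2, x_1* = 0.
Numerically: x_1* = 0, x_2* = 7.4286.

x_1* = 0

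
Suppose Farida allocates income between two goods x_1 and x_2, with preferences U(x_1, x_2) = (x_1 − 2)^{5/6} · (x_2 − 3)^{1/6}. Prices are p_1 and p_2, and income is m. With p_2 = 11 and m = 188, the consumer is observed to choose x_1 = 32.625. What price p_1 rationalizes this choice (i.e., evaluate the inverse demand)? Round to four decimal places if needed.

This is Cobb-Douglas in (x_1−2, x_2−3): tangency gives 5/6·p_2·(x_2−3) = 1/6·p_1·(x_1−2).
Substituting into the budget: x_1* = 2 + 5/6·(m − 2·p_1 − 3·p_2)/p_1, and x_2* = 3 + 1/6·(…)/p_2.
Set x_1* = 32.625 in the demand function and solve for p_1: p_1 = 4.

p_1 = 4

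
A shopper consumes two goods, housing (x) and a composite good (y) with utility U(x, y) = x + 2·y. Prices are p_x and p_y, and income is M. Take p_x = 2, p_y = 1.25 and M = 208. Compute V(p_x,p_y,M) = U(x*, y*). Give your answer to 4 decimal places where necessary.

V = 332.8

y gives more utility per dollar, so spend all income on y: y* = M/p_y, x* = 0.
Numerically: x* = 0, y* = 166.4.
Utility at the optimum: U(0, 166.4) = 332.8.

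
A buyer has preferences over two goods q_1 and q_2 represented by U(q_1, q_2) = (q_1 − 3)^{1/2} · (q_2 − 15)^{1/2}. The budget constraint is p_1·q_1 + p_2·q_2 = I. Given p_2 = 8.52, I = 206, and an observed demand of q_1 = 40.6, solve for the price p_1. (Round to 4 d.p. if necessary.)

MRS = (q_2−15)/(q_1−3). Tangency with p_1/p_2 gives q_2−15 = (p_1/p_2)·(q_1−3).
Substituting into the budget: q_1* = 3 + 0.5·(I − 3·p_1 − 15·p_2)/p_1, and q_2* = 15 + 0.5·(…)/p_2.
Set q_1* = 40.6 in the demand function and solve for p_1: p_1 = 1.

p_1 = 1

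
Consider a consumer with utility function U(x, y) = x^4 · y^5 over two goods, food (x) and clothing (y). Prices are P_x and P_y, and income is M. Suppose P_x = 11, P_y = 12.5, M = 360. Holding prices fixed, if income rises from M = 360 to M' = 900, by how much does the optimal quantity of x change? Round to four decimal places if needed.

MU_x/MU_y = (4·y)/(5·x); tangency sets this equal to P_x/P_y.
Rearranging, P_y·y = (5/4)·P_x·x. Substituting into the budget gives P_x·x·(1 + (5/4)) = M.
Demand: x*(P_x,P_y,M) = 4/9·M/P_x and y* = 5/9·M/P_y.
At P_x=11, P_y=12.5, M=360: x* = 4/9·360/11 = 14.5455.
At M' = 900: x* = 36.3636. Change: 36.3636 − 14.5455 = 21.8182.

Δx* = 21.8182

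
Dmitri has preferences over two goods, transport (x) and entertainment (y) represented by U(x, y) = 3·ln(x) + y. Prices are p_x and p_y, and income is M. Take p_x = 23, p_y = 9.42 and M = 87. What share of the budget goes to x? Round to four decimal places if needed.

Set MRS = p_x/p_y: (3/x)/1 = p_x/p_y.
So x*(p_x,p_y) = 3·p_y/p_x, independent of income; and y* = (M − 3·p_y)/p_y.
At the given prices: x* = 3·9.42/23 = 1.2287, and y* = 6.2357.
Expenditure on x: 23·1.2287 = 28.26; share = 0.3248.

share on x = 0.3248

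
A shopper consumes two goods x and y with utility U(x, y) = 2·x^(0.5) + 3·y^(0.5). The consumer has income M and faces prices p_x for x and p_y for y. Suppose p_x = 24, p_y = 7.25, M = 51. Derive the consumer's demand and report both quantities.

MRS = MU_x/MU_y = (2/3)·(y/x)^(0.5). Set equal to p_x/p_y.
Hence y/x = ((3/2)·p_x/p_y)^(1/(0.5)), i.e. raised to the 2 power.
Substitute y = (y/x)·x into the budget: x* = M/(p_x + p_y·(y/x)).
Numerically y/x = 24.656361, so x* = 51/(24 + 7.25·24.656361) = 0.2515 and y* = 24.656361·0.2515 = 6.2018.

x* = 0.2515, y* = 6.2018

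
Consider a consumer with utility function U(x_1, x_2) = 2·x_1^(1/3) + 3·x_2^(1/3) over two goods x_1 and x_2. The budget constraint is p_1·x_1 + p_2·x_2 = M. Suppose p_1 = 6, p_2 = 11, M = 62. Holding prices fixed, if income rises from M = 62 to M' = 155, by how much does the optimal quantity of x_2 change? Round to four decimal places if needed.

Δx_2* = 4.8672

MRS = MU_x_1/MU_x_2 = (2/3)·(x_2/x_1)^(2/3). Set equal to p_1/p_2.
Hence x_2/x_1 = ((3/2)·p_1/p_2)^(1/(2/3)), i.e. raised to the 1.5 power.
Substitute x_2 = (x_2/x_1)·x_1 into the budget: x_1* = M/(p_1 + p_2·(x_2/x_1)).
Numerically x_2/x_1 = 0.740073, so x_1* = 62/(6 + 11·0.740073) = 4.3845 and x_2* = 0.740073·4.3845 = 3.2448.
At M' = 155: x_2* = 8.1121. Change: 8.1121 − 3.2448 = 4.8672.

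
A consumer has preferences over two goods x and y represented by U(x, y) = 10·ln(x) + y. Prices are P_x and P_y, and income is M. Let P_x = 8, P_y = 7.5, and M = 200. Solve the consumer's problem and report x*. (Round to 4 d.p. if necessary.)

x* = 9.375

MU_x = 10/x, MU_y = 1. Tangency: 10/x = P_x/P_y.
So x*(P_x,P_y) = 10·P_y/P_x, independent of income; and y* = (M − 10·P_y)/P_y.
At the given prices: x* = 10·7.5/8 = 9.375.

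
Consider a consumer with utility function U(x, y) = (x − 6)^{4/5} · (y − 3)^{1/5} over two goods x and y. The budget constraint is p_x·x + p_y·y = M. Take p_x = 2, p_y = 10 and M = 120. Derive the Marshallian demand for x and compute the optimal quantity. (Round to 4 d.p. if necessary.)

x* = 37.2

Discretionary income = 120 − 6·2 − 3·10 = 78; x* = 6 + 0.8·78/2 = 37.2.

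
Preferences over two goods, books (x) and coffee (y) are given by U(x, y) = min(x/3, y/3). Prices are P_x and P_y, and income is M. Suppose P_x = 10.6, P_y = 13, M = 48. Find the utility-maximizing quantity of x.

With perfect complements, no substitution: consume in ratio x:y = 3:3.
Budget: P_x·x + P_y·x = M, so (3·P_x + 3·P_y)·x = 3·M.
Demand: x*(P_x,P_y,M) = 3·M/(3·P_x + 3·P_y), y* = 3·M/(3·P_x + 3·P_y).
Here 3·10.6 + 3·13 = 70.8, giving x* = 2.0339.

x* = 2.0339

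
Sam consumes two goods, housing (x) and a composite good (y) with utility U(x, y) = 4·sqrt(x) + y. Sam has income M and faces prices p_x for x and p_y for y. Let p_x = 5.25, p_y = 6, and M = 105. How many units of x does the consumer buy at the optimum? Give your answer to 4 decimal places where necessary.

x* = 5.2245

Set MRS = p_x/p_y: 2·x^(−1/2) = p_x/p_y.
Thus x* = (2·p_y/p_x)² — independent of M — with the rest of income spent on y.
Plugging in: x* = (2·6/5.25)² = 5.2245.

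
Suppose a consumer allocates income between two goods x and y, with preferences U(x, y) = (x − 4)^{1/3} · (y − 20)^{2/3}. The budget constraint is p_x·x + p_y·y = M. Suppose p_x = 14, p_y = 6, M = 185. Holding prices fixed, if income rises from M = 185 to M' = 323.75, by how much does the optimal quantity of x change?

Δx* = 3.3036

MRS = (1/2)·(y−20)/(x−4). Tangency with p_x/p_y gives y−20 = 2·(p_x/p_y)·(x−4).
After buying the subsistence bundle (4, 20), a share 1/3 of the remaining income goes to x: x* = 4 + 1/3·(M − 4p_x − 20p_y)/p_x.
Discretionary income = 185 − 4·14 − 20·6 = 9; x* = 4 + 1/3·9/14 = 4.2143.
At M' = 323.75: x* = 7.5179. Change: 7.5179 − 4.2143 = 3.3036.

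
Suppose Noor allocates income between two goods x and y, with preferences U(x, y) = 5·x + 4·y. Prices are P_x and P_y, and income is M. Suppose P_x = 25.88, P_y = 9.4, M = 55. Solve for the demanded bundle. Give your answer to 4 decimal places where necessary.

x* = 0, y* = 5.8511

Perfect substitutes: compare marginal utility per dollar. 5/P_x vs 4/P_y → 0.1932 vs 0.4255.
y gives more utility per dollar, so spend all income on y: y* = M/P_y, x* = 0.
Numerically: x* = 0, y* = 5.8511.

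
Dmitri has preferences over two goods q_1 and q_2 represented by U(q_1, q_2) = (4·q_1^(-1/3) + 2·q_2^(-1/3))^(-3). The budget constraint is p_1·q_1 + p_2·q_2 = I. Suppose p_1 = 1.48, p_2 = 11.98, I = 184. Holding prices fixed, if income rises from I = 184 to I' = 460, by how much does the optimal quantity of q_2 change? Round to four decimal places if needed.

From the CES first-order condition, 2·(q_2/q_1)^(4/3) = p_1/p_2.
Solve for the ratio: q_2/q_1 = [(1/2)·p_1/p_2]^(0.75).
With the ratio pinned down, the budget gives q_1* = I/(p_1 + p_2·(q_2/q_1)) and q_2* = (q_2/q_1)·q_1*.
Numerically q_2/q_1 = 0.123903, so q_1* = 184/(1.48 + 11.98·0.123903) = 62.0708 and q_2* = 0.123903·62.0708 = 7.6907.
At I' = 460: q_2* = 19.2269. Change: 19.2269 − 7.6907 = 11.5361.

Δq_2* = 11.5361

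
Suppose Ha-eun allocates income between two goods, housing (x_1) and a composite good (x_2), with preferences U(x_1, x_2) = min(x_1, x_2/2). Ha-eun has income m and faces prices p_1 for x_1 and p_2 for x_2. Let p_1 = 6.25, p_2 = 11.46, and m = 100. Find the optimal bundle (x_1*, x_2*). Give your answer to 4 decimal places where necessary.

x_1* = 3.4282, x_2* = 6.8564

With perfect complements, no substitution: consume in ratio x_1:x_2 = 1:2.
Budget: p_1·x_1 + p_2·2·x_1 = m, so (p_1 + 2·p_2)·x_1 = m.
Demand: x_1*(p_1,p_2,m) = m/(p_1 + 2·p_2), x_2* = 2·m/(p_1 + 2·p_2).
Here 6.25 + 2·11.46 = 29.17, giving x_1* = 3.4282 and x_2* = 6.8564.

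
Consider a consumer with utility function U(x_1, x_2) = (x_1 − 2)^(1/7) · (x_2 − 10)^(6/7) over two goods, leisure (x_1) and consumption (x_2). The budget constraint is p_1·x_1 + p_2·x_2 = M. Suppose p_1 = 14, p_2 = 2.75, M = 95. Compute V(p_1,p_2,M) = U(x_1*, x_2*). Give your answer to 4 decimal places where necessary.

V = 7.5541

Let x_1' = x_1−2, x_2' = x_2−10. MRS = (1/6)·x_2'/x_1' = p_1/p_2.
Substituting into the budget: x_1* = 2 + 1/7·(M − 2·p_1 − 10·p_2)/p_1, and x_2* = 10 + 6/7·(…)/p_2.
Discretionary income = 95 − 2·14 − 10·2.75 = 39.5; x_1* = 2 + 1/7·39.5/14 = 2.4031; x_2* = 10 + 6/7·39.5/2.75 = 22.3117.
Utility at the optimum: U(2.4031, 22.3117) = 7.5541.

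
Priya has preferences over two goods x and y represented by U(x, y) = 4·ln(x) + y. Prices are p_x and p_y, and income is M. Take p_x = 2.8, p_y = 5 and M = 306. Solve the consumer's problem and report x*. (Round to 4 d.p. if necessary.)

x* = 7.1429

Set MRS = p_x/p_y: (4/x)/1 = p_x/p_y.
So x*(p_x,p_y) = 4·p_y/p_x, independent of income; and y* = (M − 4·p_y)/p_y.
At the given prices: x* = 4·5/2.8 = 7.1429.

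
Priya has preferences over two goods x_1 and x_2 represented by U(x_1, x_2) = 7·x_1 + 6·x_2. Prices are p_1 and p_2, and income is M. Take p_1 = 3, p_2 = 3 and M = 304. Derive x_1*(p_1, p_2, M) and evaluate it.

x_1* = 101.3333

Perfect substitutes: compare marginal utility per dollar. 7/p_1 vs 6/p_2 → 2.3333 vs 2.
x_1 gives more utility per dollar, so spend all income on x_1: x_1* = M/p_1, x_2* = 0.
Numerically: x_1* = 101.3333, x_2* = 0.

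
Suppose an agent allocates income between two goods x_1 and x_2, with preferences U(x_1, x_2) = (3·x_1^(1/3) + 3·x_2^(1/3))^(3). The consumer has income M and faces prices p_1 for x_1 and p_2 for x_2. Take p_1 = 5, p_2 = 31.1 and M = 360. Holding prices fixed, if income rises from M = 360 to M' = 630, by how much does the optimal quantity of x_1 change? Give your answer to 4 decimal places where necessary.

Δx_1* = 38.5449

MRS = MU_x_1/MU_x_2 = (x_2/x_1)^(2/3). Set equal to p_1/p_2.
Hence x_2/x_1 = (p_1/p_2)^(1/(2/3)), i.e. raised to the 1.5 power.
With the ratio pinned down, the budget gives x_1* = M/(p_1 + p_2·(x_2/x_1)) and x_2* = (x_2/x_1)·x_1*.
Numerically x_2/x_1 = 0.064464, so x_1* = 360/(5 + 31.1·0.064464) = 51.3932.
At M' = 630: x_1* = 89.9381. Change: 89.9381 − 51.3932 = 38.5449.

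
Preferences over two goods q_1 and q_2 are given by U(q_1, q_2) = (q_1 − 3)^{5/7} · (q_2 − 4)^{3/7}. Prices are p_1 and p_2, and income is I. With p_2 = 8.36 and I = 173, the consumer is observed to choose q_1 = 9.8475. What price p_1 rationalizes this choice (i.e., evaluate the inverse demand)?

This is Cobb-Douglas in (q_1−3, q_2−4): tangency gives 5/7·p_2·(q_2−4) = 3/7·p_1·(q_1−3).
Substituting into the budget: q_1* = 3 + 0.625·(I − 3·p_1 − 4·p_2)/p_1, and q_2* = 4 + 0.375·(…)/p_2.
Set q_1* = 9.8475 in the demand function and solve for p_1: p_1 = 10.

p_1 = 10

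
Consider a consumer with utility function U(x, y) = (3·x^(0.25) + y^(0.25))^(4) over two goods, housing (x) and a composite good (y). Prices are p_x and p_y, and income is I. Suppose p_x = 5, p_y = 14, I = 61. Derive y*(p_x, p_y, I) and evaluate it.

MRS = MU_x/MU_y = 3·(y/x)^(0.75). Set equal to p_x/p_y.
Hence y/x = ((1/3)·p_x/p_y)^(1/(0.75)), i.e. raised to the 4/3 power.
Substitute y = (y/x)·x into the budget: x* = I/(p_x + p_y·(y/x)).
Numerically y/x = 0.058564, so x* = 61/(5 + 14·0.058564) = 10.4813 and y* = 0.058564·10.4813 = 0.6138.

y* = 0.6138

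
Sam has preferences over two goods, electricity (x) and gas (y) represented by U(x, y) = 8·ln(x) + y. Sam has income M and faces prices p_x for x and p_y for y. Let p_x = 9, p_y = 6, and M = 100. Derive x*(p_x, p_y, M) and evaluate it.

Set MRS = p_x/p_y: (8/x)/1 = p_x/p_y.
So x*(p_x,p_y) = 8·p_y/p_x, independent of income; and y* = (M − 8·p_y)/p_y.
At the given prices: x* = 8·6/9 = 5.3333.

x* = 5.3333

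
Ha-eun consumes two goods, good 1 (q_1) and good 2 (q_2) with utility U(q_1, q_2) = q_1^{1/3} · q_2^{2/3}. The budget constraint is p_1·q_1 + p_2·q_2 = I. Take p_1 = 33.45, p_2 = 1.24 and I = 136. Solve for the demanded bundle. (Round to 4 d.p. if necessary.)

q_1* = 1.3553, q_2* = 73.1183

MU_q_1/MU_q_2 = (1/3·q_2)/(2/3·q_1); tangency sets this equal to p_1/p_2.
So 1/3·p_2·q_2 = 2/3·p_1·q_1; combined with the budget, a share 1/3 of income goes to q_1.
Demand: q_1*(p_1,p_2,I) = 1/3·I/p_1 and q_2* = 2/3·I/p_2.
At p_1=33.45, p_2=1.24, I=136: q_1* = 1/3·136/33.45 = 1.3553, q_2* = 73.1183.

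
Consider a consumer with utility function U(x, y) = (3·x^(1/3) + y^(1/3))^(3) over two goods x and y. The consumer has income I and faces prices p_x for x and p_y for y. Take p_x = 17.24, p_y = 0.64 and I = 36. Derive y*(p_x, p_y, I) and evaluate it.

MU_x ∝ 3·x^(-2/3), MU_y ∝ y^(-2/3), so MRS = 3·(y/x)^(2/3) = p_x/p_y.
Solve for the ratio: y/x = [(1/3)·p_x/p_y]^(1.5).
With the ratio pinned down, the budget gives x* = I/(p_x + p_y·(y/x)) and y* = (y/x)·x*.
Numerically y/x = 26.906304, so x* = 36/(17.24 + 0.64·26.906304) = 1.0447 and y* = 26.906304·1.0447 = 28.1087.

y* = 28.1087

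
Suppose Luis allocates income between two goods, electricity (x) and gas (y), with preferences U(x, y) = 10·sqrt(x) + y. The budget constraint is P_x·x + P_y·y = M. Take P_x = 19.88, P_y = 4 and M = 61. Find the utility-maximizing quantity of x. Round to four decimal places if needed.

x* = 1.0121

Solve: √x = 5·P_y/P_x, so x*(P_x,P_y) = (5·P_y/P_x)², and y* = (M − P_x·x*)/P_y.
Plugging in: x* = (5·4/19.88)² = 1.0121.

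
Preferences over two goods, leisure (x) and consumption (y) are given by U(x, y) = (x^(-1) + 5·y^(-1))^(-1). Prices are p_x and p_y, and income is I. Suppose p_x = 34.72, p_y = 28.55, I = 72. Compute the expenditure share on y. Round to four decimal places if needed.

share on y = 0.6697

Numerically y/x = 2.465879, so x* = 72/(34.72 + 28.55·2.465879) = 0.6849 and y* = 2.465879·0.6849 = 1.6889.
Expenditure on y: 28.55·1.6889 = 48.2194; share = 0.6697.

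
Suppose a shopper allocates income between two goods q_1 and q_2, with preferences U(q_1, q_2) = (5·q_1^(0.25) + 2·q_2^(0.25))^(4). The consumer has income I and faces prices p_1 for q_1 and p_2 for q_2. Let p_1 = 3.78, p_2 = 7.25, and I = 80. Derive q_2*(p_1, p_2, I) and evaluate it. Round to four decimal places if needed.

MRS = MU_q_1/MU_q_2 = (5/2)·(q_2/q_1)^(0.75). Set equal to p_1/p_2.
Hence q_2/q_1 = ((2/5)·p_1/p_2)^(1/(0.75)), i.e. raised to the 4/3 power.
With the ratio pinned down, the budget gives q_1* = I/(p_1 + p_2·(q_2/q_1)) and q_2* = (q_2/q_1)·q_1*.
Numerically q_2/q_1 = 0.123676, so q_1* = 80/(3.78 + 7.25·0.123676) = 17.1063 and q_2* = 0.123676·17.1063 = 2.1156.

q_2* = 2.1156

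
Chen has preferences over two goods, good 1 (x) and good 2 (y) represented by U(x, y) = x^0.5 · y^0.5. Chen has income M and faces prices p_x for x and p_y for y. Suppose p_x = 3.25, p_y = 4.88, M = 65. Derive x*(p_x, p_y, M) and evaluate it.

The MRS is y/x. Set MRS = p_x/p_y.
Rearranging, p_y·y = p_x·x. Substituting into the budget gives p_x·x·(1 + 1) = M.
Demand: x*(p_x,p_y,M) = 0.5·M/p_x and y* = 0.5·M/p_y.
At p_x=3.25, p_y=4.88, M=65: x* = 0.5·65/3.25 = 10.

x* = 10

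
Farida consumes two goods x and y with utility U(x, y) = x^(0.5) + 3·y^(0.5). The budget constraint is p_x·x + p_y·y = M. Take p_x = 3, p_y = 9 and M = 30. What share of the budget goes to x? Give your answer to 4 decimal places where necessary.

share on x = 0.25

MRS = MU_x/MU_y = (1/3)·(y/x)^(0.5). Set equal to p_x/p_y.
Solve for the ratio: y/x = [3·p_x/p_y]^(2).
With the ratio pinned down, the budget gives x* = M/(p_x + p_y·(y/x)) and y* = (y/x)·x*.
Numerically y/x = 1, so x* = 30/(3 + 9·1) = 2.5 and y* = 1·2.5 = 2.5.
Expenditure on x: 3·2.5 = 7.5; share = 0.25.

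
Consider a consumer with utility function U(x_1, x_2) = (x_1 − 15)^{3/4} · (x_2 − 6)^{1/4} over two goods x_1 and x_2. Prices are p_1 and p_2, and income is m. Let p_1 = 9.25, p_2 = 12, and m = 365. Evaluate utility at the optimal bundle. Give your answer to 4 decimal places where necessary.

Let x_1' = x_1−15, x_2' = x_2−6. MRS = 3·x_2'/x_1' = p_1/p_2.
Substituting into the budget: x_1* = 15 + 0.75·(m − 15·p_1 − 6·p_2)/p_1, and x_2* = 6 + 0.25·(…)/p_2.
Discretionary income = 365 − 15·9.25 − 6·12 = 154.25; x_1* = 15 + 0.75·154.25/9.25 = 27.5068; x_2* = 6 + 0.25·154.25/12 = 9.2135.
Utility at the optimum: U(27.5068, 9.2135) = 8.9044.

V = 8.9044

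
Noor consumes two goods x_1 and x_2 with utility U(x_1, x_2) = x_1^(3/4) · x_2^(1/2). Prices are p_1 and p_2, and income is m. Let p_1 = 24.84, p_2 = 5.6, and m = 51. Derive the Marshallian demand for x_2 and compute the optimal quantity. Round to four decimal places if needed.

MU_x_1/MU_x_2 = (0.75·x_2)/(0.5·x_1); tangency sets this equal to p_1/p_2.
So 0.75·p_2·x_2 = 0.5·p_1·x_1; combined with the budget, a share 0.6 of income goes to x_1.
Demand: x_1*(p_1,p_2,m) = 0.6·m/p_1 and x_2* = 0.4·m/p_2.
At p_1=24.84, p_2=5.6, m=51: x_2* = 0.4·51/5.6 = 3.6429.

x_2* = 3.6429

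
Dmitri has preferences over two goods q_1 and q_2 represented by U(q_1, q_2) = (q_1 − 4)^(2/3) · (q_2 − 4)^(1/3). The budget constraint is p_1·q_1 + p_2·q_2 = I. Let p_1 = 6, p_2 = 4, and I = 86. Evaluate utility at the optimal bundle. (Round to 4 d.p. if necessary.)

Let q_1' = q_1−4, q_2' = q_2−4. MRS = 2·q_2'/q_1' = p_1/p_2.
After buying the subsistence bundle (4, 4), a share 2/3 of the remaining income goes to q_1: q_1* = 4 + 2/3·(I − 4p_1 − 4p_2)/p_1.
Discretionary income = 86 − 4·6 − 4·4 = 46; q_1* = 4 + 2/3·46/6 = 9.1111; q_2* = 4 + 1/3·46/4 = 7.8333.
Utility at the optimum: U(9.1111, 7.8333) = 4.6438.

V = 4.6438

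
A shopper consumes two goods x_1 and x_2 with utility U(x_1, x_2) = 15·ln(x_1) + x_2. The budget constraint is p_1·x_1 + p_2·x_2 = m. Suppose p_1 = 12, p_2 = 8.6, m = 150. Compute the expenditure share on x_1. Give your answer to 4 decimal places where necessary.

share on x_1 = 0.86

MU_x_1 = 15/x_1, MU_x_2 = 1. Tangency: 15/x_1 = p_1/p_2.
So x_1*(p_1,p_2) = 15·p_2/p_1, independent of income; and x_2* = (m − 15·p_2)/p_2.
At the given prices: x_1* = 15·8.6/12 = 10.75, and x_2* = 2.4419.
Expenditure on x_1: 12·10.75 = 129; share = 0.86.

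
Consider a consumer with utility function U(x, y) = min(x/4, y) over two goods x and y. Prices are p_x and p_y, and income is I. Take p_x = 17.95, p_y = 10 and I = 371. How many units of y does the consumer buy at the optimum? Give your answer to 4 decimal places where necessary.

y* = 4.5355

Leontief preferences: the optimum is at the kink where x/4 = y/1, i.e. y = (1/4)·x.
Budget: p_x·x + p_y·(1/4)·x = I, so (4·p_x + p_y)·x = 4·I.
Demand: x*(p_x,p_y,I) = 4·I/(4·p_x + p_y), y* = I/(4·p_x + p_y).
Here 4·17.95 + 10 = 81.8, giving y* = 4.5355.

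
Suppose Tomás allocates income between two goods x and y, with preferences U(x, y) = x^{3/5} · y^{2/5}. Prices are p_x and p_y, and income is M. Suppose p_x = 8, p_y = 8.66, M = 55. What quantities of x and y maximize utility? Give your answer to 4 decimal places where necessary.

The MRS is (3/2)·y/x. Set MRS = p_x/p_y.
Rearranging, p_y·y = (2/3)·p_x·x. Substituting into the budget gives p_x·x·(1 + (2/3)) = M.
Demand: x*(p_x,p_y,M) = 0.6·M/p_x and y* = 0.4·M/p_y.
At p_x=8, p_y=8.66, M=55: x* = 0.6·55/8 = 4.125, y* = 2.5404.

x* = 4.125, y* = 2.5404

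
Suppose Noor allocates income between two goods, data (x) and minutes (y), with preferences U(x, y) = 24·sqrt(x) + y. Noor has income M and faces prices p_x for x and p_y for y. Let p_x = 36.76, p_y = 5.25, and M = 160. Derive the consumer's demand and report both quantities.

x* = 2.9372, y* = 9.9104

MU_x = 12/√x, MU_y = 1. Tangency: 12/√x = p_x/p_y.
Solve: √x = 12·p_y/p_x, so x*(p_x,p_y) = (12·p_y/p_x)², and y* = (M − p_x·x*)/p_y.
Plugging in: x* = (12·5.25/36.76)² = 2.9372, y* = 9.9104.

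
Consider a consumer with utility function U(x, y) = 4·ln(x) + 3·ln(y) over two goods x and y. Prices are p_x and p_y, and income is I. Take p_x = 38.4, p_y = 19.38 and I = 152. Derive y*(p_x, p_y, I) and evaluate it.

y* = 3.3613

Tangency: MRS = (4/3)·y/x = p_x/p_y.
Rearranging, p_y·y = (3/4)·p_x·x. Substituting into the budget gives p_x·x·(1 + (3/4)) = I.
Demand: x*(p_x,p_y,I) = 4/7·I/p_x and y* = 3/7·I/p_y.
At p_x=38.4, p_y=19.38, I=152: y* = 3/7·152/19.38 = 3.3613.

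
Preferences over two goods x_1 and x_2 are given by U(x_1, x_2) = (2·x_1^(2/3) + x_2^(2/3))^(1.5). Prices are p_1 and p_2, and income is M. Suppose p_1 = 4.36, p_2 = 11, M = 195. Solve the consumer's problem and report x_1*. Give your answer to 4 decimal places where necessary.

x_1* = 43.8634

MRS = MU_x_1/MU_x_2 = 2·(x_2/x_1)^(1/3). Set equal to p_1/p_2.
Solve for the ratio: x_2/x_1 = [(1/2)·p_1/p_2]^(3).
With the ratio pinned down, the budget gives x_1* = M/(p_1 + p_2·(x_2/x_1)) and x_2* = (x_2/x_1)·x_1*.
Numerically x_2/x_1 = 0.007784, so x_1* = 195/(4.36 + 11·0.007784) = 43.8634.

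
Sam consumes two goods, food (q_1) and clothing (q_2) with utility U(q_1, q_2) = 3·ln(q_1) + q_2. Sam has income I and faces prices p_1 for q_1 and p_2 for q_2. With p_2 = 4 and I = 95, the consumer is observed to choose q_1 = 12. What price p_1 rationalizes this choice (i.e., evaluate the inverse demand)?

Set MRS = p_1/p_2: (3/q_1)/1 = p_1/p_2.
So q_1*(p_1,p_2) = 3·p_2/p_1, independent of income; and q_2* = (I − 3·p_2)/p_2.
Set q_1* = 12 in the demand function and solve for p_1: p_1 = 1.

p_1 = 1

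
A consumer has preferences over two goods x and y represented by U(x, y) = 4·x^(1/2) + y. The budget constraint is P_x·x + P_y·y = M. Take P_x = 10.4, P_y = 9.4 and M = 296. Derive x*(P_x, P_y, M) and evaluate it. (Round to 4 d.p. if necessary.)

MU_x = 2/√x, MU_y = 1. Tangency: 2/√x = P_x/P_y.
Solve: √x = 2·P_y/P_x, so x*(P_x,P_y) = (2·P_y/P_x)², and y* = (M − P_x·x*)/P_y.
Plugging in: x* = (2·9.4/10.4)² = 3.2678.

x* = 3.2678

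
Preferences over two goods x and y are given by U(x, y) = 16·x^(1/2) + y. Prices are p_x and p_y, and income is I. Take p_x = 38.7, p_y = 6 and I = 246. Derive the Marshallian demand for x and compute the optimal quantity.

Utility is quasi-linear in y; the FOC for x is 8/√x = p_x/p_y.
Thus x* = (8·p_y/p_x)² — independent of I — with the rest of income spent on y.
Plugging in: x* = (8·6/38.7)² = 1.5384.

x* = 1.5384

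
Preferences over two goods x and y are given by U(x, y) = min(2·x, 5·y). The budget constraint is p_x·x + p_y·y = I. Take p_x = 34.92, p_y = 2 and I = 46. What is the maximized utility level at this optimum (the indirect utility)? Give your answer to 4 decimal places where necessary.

With perfect complements, no substitution: consume in ratio x:y = 5:2.
Budget: p_x·x + p_y·(2/5)·x = I, so (5·p_x + 2·p_y)·x = 5·I.
Demand: x*(p_x,p_y,I) = 5·I/(5·p_x + 2·p_y), y* = 2·I/(5·p_x + 2·p_y).
Here 5·34.92 + 2·2 = 178.6, giving x* = 1.2878 and y* = 0.5151.
Utility at the optimum: U(1.2878, 0.5151) = 2.5756.

V = 2.5756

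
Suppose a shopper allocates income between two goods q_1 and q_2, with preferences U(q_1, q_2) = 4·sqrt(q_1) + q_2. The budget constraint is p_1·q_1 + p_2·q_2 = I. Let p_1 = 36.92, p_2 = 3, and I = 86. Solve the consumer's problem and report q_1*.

q_1* = 0.0264

MU_q_1 = 2/√q_1, MU_q_2 = 1. Tangency: 2/√q_1 = p_1/p_2.
Thus q_1* = (2·p_2/p_1)² — independent of I — with the rest of income spent on q_2.
Plugging in: q_1* = (2·3/36.92)² = 0.0264.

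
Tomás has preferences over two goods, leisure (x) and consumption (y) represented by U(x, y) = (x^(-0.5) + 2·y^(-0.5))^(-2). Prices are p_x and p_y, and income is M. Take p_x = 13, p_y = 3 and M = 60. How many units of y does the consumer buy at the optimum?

y* = 9.8666

Substitute y = (y/x)·x into the budget: x* = M/(p_x + p_y·(y/x)).
Numerically y/x = 4.219245, so x* = 60/(13 + 3·4.219245) = 2.3385 and y* = 4.219245·2.3385 = 9.8666.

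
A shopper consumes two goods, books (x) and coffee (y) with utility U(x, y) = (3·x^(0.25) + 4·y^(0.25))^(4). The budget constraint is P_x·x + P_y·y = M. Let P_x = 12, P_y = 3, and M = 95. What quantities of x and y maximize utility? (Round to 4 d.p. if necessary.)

x* = 2.3777, y* = 22.1559

MU_x ∝ 3·x^(-0.75), MU_y ∝ 4·y^(-0.75), so MRS = (3/4)·(y/x)^(0.75) = P_x/P_y.
Hence y/x = ((4/3)·P_x/P_y)^(1/(0.75)), i.e. raised to the 4/3 power.
Substitute y = (y/x)·x into the budget: x* = M/(P_x + P_y·(y/x)).
Numerically y/x = 9.318192, so x* = 95/(12 + 3·9.318192) = 2.3777 and y* = 9.318192·2.3777 = 22.1559.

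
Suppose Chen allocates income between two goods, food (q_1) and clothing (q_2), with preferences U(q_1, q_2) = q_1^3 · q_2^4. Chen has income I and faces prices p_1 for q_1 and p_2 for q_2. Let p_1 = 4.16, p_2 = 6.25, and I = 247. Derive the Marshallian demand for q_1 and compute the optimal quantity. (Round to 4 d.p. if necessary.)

Tangency: MRS = (3/4)·q_2/q_1 = p_1/p_2.
So 3·p_2·q_2 = 4·p_1·q_1; combined with the budget, a share 3/7 of income goes to q_1.
Demand: q_1*(p_1,p_2,I) = 3/7·I/p_1 and q_2* = 4/7·I/p_2.
At p_1=4.16, p_2=6.25, I=247: q_1* = 3/7·247/4.16 = 25.4464.

q_1* = 25.4464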